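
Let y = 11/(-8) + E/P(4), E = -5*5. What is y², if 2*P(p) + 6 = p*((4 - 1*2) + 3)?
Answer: 76729/3136 ≈ 24.467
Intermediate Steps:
P(p) = -3 + 5*p/2 (P(p) = -3 + (p*((4 - 1*2) + 3))/2 = -3 + (p*((4 - 2) + 3))/2 = -3 + (p*(2 + 3))/2 = -3 + (p*5)/2 = -3 + (5*p)/2 = -3 + 5*p/2)
E = -25
y = -277/56 (y = 11/(-8) - 25/(-3 + (5/2)*4) = 11*(-⅛) - 25/(-3 + 10) = -11/8 - 25/7 = -277/56 ≈ -4.9464)
y² = (-277/56)² = 76729/3136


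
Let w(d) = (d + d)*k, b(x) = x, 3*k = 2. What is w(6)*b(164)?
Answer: 1312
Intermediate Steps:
k = 2/3 (k = (1/3)*2 = 2/3 ≈ 0.66667)
w(d) = 4*d/3 (w(d) = (d + d)*(2/3) = (2*d)*(2/3) = 4*d/3)
w(6)*b(164) = ((4/3)*6)*164 = 8*164 = 1312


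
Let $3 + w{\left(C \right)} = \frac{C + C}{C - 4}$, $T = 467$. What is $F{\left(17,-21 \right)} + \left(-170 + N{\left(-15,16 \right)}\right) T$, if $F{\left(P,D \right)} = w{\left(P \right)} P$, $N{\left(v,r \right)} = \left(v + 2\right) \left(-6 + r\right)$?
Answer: $- \frac{1821385}{13} \approx -1.4011 \cdot 10^{5}$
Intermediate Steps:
$w{\left(C \right)} = -3 + \frac{2 C}{-4 + C}$ ($w{\left(C \right)} = -3 + \frac{C + C}{C - 4} = -3 + \frac{2 C}{-4 + C}$)
$N{\left(v,r \right)} = \left(-6 + r\right) \left(2 + v\right)$ ($N{\left(v,r \right)} = \left(2 + v\right) \left(-6 + r\right) = \left(-6 + r\right) \left(2 + v\right)$)
$F{\left(P,D \right)} = \frac{P \left(12 - P\right)}{-4 + P}$ ($F{\left(P,D \right)} = \frac{12 - P}{-4 + P} P = \frac{P \left(12 - P\right)}{-4 + P}$)
$F{\left(17,-21 \right)} + \left(-170 + N{\left(-15,16 \right)}\right) T = \frac{17 \left(12 - 17\right)}{-4 + 17} + \left(-170 + \left(-12 - -90 + 2 \cdot 16 + 16 \left(-15\right)\right)\right) 467 = \frac{17 \left(12 - 17\right)}{13} + \left(-170 + \left(-12 + 90 + 32 - 240\right)\right) 467 = 17 \cdot \frac{1}{13} \left(-5\right) + \left(-170 - 130\right) 467 = - \frac{85}{13} - 140100 = - \frac{1821385}{13}$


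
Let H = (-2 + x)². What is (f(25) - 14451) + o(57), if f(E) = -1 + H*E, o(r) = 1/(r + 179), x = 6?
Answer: -3316271/236 ≈ -14052.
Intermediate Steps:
o(r) = 1/(179 + r)
H = 16 (H = (-2 + 6)² = 4² = 16)
f(E) = -1 + 16*E
(f(25) - 14451) + o(57) = ((-1 + 16*25) - 14451) + 1/(179 + 57) = ((-1 + 400) - 14451) + 1/236 = (399 - 14451) + 1/236 = -14052 + 1/236 = -3316271/236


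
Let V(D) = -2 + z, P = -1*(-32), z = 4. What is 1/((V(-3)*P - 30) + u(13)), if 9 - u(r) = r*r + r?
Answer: -1/139 ≈ -0.0071942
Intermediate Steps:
P = 32
V(D) = 2 (V(D) = -2 + 4 = 2)
u(r) = 9 - r - r² (u(r) = 9 - (r*r + r) = 9 - (r² + r) = 9 - (r + r²) = 9 + (-r - r²) = 9 - r - r²)
1/((V(-3)*P - 30) + u(13)) = 1/((2*32 - 30) + (9 - 1*13 - 1*13²)) = 1/((64 - 30) + (9 - 13 - 1*169)) = 1/(34 + (9 - 13 - 169)) = 1/(34 - 173) = 1/(-139) = -1/139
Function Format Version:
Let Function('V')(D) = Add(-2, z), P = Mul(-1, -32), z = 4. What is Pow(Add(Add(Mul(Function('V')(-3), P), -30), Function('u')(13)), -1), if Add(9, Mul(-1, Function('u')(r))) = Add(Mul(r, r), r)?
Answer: Rational(-1, 139) ≈ -0.0071942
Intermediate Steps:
P = 32
Function('V')(D) = 2 (Function('V')(D) = Add(-2, 4) = 2)
Function('u')(r) = Add(9, Mul(-1, r), Mul(-1, Pow(r, 2))) (Function('u')(r) = Add(9, Mul(-1, Add(Mul(r, r), r))) = Add(9, Mul(-1, Add(Pow(r, 2), r))) = Add(9, Mul(-1, Add(r, Pow(r, 2)))) = Add(9, Add(Mul(-1, r), Mul(-1, Pow(r, 2)))) = Add(9, Mul(-1, r), Mul(-1, Pow(r, 2))))
Pow(Add(Add(Mul(Function('V')(-3), P), -30), Function('u')(13)), -1) = Pow(Add(Add(Mul(2, 32), -30), Add(9, Mul(-1, 13), Mul(-1, Pow(13, 2)))), -1) = Pow(Add(Add(64, -30), Add(9, -13, Mul(-1, 169))), -1) = Pow(Add(34, Add(9, -13, -169)), -1) = Pow(Add(34, -173), -1) = Pow(-139, -1) = Rational(-1, 139)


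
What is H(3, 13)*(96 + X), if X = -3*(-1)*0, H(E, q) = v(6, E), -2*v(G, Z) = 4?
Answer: -192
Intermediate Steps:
v(G, Z) = -2 (v(G, Z) = -1/2*4 = -2)
H(E, q) = -2
X = 0 (X = 3*0 = 0)
H(3, 13)*(96 + X) = -2*(96 + 0) = -2*96 = -192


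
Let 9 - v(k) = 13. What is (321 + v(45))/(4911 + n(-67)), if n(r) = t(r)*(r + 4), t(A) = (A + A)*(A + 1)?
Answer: -317/552261 ≈ -0.00057400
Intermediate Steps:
v(k) = -4 (v(k) = 9 - 1*13 = 9 - 13 = -4)
t(A) = 2*A*(1 + A) (t(A) = (2*A)*(1 + A) = 2*A*(1 + A))
n(r) = 2*r*(1 + r)*(4 + r) (n(r) = (2*r*(1 + r))*(r + 4) = (2*r*(1 + r))*(4 + r) = 2*r*(1 + r)*(4 + r))
(321 + v(45))/(4911 + n(-67)) = (321 - 4)/(4911 + 2*(-67)*(1 - 67)*(4 - 67)) = 317/(4911 + 2*(-67)*(-66)*(-63)) = 317/(4911 - 557172) = 317/(-552261) = 317*(-1/552261) = -317/552261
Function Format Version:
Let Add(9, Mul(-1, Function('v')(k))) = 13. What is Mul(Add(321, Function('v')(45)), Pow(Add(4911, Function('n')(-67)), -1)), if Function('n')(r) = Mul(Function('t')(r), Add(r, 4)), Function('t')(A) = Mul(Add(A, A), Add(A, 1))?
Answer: Rational(-317, 552261) ≈ -0.00057400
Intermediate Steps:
Function('v')(k) = -4 (Function('v')(k) = Add(9, Mul(-1, 13)) = Add(9, -13) = -4)
Function('t')(A) = Mul(2, A, Add(1, A)) (Function('t')(A) = Mul(Mul(2, A), Add(1, A)) = Mul(2, A, Add(1, A)))
Function('n')(r) = Mul(2, r, Add(1, r), Add(4, r)) (Function('n')(r) = Mul(Mul(2, r, Add(1, r)), Add(r, 4)) = Mul(Mul(2, r, Add(1, r)), Add(4, r)) = Mul(2, r, Add(1, r), Add(4, r)))
Mul(Add(321, Function('v')(45)), Pow(Add(4911, Function('n')(-67)), -1)) = Mul(Add(321, -4), Pow(Add(4911, Mul(2, -67, Add(1, -67), Add(4, -67))), -1)) = Mul(317, Pow(Add(4911, Mul(2, -67, -66, -63)), -1)) = Mul(317, Pow(Add(4911, -557172), -1)) = Mul(317, Pow(-552261, -1)) = Mul(317, Rational(-1, 552261)) = Rational(-317, 552261)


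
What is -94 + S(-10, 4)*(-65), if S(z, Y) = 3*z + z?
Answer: 2506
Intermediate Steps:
S(z, Y) = 4*z
-94 + S(-10, 4)*(-65) = -94 + (4*(-10))*(-65) = -94 - 40*(-65) = -94 + 2600 = 2506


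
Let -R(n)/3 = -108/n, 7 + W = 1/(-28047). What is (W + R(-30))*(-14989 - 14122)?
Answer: 72666528868/140235 ≈ 5.1818e+5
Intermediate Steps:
W = -196330/28047 (W = -7 + 1/(-28047) = -7 - 1/28047 = -196330/28047 ≈ -7.0000)
R(n) = 324/n (R(n) = -(-324)/n = 324/n)
(W + R(-30))*(-14989 - 14122) = (-196330/28047 + 324/(-30))*(-14989 - 14122) = (-196330/28047 + 324*(-1/30))*(-29111) = (-196330/28047 - 54/5)*(-29111) = -2496188/140235*(-29111) = 72666528868/140235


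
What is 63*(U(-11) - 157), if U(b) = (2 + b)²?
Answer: -4788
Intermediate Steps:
63*(U(-11) - 157) = 63*((2 - 11)² - 157) = 63*((-9)² - 157) = 63*(81 - 157) = 63*(-76) = -4788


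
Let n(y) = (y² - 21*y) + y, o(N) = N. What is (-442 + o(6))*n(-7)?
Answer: -82404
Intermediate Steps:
n(y) = y² - 20*y
(-442 + o(6))*n(-7) = (-442 + 6)*(-7*(-20 - 7)) = -(-3052)*(-27) = -436*189 = -82404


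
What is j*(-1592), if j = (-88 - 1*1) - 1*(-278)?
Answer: -300888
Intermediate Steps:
j = 189 (j = (-88 - 1) + 278 = -89 + 278 = 189)
j*(-1592) = 189*(-1592) = -300888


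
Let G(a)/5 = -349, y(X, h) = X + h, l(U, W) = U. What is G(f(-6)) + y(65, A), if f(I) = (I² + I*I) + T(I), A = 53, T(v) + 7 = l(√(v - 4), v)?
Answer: -1627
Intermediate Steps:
T(v) = -7 + √(-4 + v) (T(v) = -7 + √(v - 4) = -7 + √(-4 + v))
f(I) = -7 + √(-4 + I) + 2*I² (f(I) = (I² + I*I) + (-7 + √(-4 + I)) = (I² + I²) + (-7 + √(-4 + I)) = 2*I² + (-7 + √(-4 + I)) = -7 + √(-4 + I) + 2*I²)
G(a) = -1745 (G(a) = 5*(-349) = -1745)
G(f(-6)) + y(65, A) = -1745 + (65 + 53) = -1745 + 118 = -1627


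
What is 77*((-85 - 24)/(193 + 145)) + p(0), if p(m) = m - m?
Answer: -8393/338 ≈ -24.831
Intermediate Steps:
p(m) = 0
77*((-85 - 24)/(193 + 145)) + p(0) = 77*((-85 - 24)/(193 + 145)) + 0 = 77*(-109/338) + 0 = -8393/338 + 0 = -8393/338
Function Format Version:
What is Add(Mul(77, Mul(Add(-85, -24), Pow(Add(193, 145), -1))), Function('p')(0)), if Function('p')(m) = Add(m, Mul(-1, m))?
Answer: Rational(-8393, 338) ≈ -24.831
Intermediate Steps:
Function('p')(m) = 0
Add(Mul(77, Mul(Add(-85, -24), Pow(Add(193, 145), -1))), Function('p')(0)) = Add(Mul(77, Mul(Add(-85, -24), Pow(Add(193, 145), -1))), 0) = Add(Mul(77, Mul(-109, Pow(338, -1))), 0) = Add(Mul(77, Mul(-109, Rational(1, 338))), 0) = Add(Mul(77, Rational(-109, 338)), 0) = Add(Rational(-8393, 338), 0) = Rational(-8393, 338)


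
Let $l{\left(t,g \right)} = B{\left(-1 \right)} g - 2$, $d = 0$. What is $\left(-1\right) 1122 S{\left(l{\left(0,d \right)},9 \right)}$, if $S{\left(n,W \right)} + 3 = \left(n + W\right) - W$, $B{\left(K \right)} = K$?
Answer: $5610$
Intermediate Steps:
$l{\left(t,g \right)} = -2 - g$ ($l{\left(t,g \right)} = - g - 2 = -2 - g$)
$S{\left(n,W \right)} = -3 + n$ ($S{\left(n,W \right)} = -3 + \left(\left(n + W\right) - W\right) = -3 + \left(\left(W + n\right) - W\right) = -3 + n$)
$\left(-1\right) 1122 S{\left(l{\left(0,d \right)},9 \right)} = \left(-1\right) 1122 \left(-3 - 2\right) = - 1122 \left(-3 + \left(-2 + 0\right)\right) = - 1122 \left(-3 - 2\right) = \left(-1122\right) \left(-5\right) = 5610$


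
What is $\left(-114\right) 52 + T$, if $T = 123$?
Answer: $-5805$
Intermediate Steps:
$\left(-114\right) 52 + T = \left(-114\right) 52 + 123 = -5928 + 123 = -5805$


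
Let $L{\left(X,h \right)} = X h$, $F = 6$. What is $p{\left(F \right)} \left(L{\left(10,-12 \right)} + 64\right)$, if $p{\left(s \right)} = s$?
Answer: $-336$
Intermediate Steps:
$p{\left(F \right)} \left(L{\left(10,-12 \right)} + 64\right) = 6 \left(10 \left(-12\right) + 64\right) = 6 \left(-120 + 64\right) = 6 \left(-56\right) = -336$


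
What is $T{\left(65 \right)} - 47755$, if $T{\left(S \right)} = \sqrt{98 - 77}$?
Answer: $-47755 + \sqrt{21} \approx -47750.0$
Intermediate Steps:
$T{\left(S \right)} = \sqrt{21}$
$T{\left(65 \right)} - 47755 = \sqrt{21} - 47755 = -47755 + \sqrt{21}$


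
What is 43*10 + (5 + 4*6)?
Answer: 459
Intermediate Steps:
43*10 + (5 + 4*6) = 430 + (5 + 24) = 430 + 29 = 459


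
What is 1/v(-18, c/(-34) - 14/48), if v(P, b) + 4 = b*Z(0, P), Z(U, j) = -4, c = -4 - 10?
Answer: -102/457 ≈ -0.22319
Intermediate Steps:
c = -14
v(P, b) = -4 - 4*b (v(P, b) = -4 + b*(-4) = -4 - 4*b)
1/v(-18, c/(-34) - 14/48) = 1/(-4 - 4*(-14/(-34) - 14/48)) = 1/(-4 - 4*(-14*(-1/34) - 14*1/48)) = 1/(-4 - 4*(7/17 - 7/24)) = 1/(-4 - 4*49/408) = 1/(-4 - 49/102) = 1/(-457/102) = -102/457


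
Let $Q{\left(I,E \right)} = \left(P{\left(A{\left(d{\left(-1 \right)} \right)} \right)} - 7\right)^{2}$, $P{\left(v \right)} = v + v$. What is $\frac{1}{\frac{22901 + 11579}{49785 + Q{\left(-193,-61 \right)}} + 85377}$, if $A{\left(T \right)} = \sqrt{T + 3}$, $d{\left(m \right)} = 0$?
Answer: $\frac{7576115603011}{646831262473692667} - \frac{34480 \sqrt{3}}{646831262473692667} \approx 1.1713 \cdot 10^{-5}$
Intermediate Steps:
$A{\left(T \right)} = \sqrt{3 + T}$
$P{\left(v \right)} = 2 v$
$Q{\left(I,E \right)} = \left(-7 + 2 \sqrt{3}\right)^{2}$ ($Q{\left(I,E \right)} = \left(2 \sqrt{3 + 0} - 7\right)^{2} = \left(2 \sqrt{3} - 7\right)^{2} = \left(-7 + 2 \sqrt{3}\right)^{2}$)
$\frac{1}{\frac{22901 + 11579}{49785 + Q{\left(-193,-61 \right)}} + 85377} = \frac{1}{\frac{22901 + 11579}{49785 + \left(61 - 28 \sqrt{3}\right)} + 85377} = \frac{1}{\frac{34480}{49846 - 28 \sqrt{3}} + 85377} = \frac{1}{85377 + \frac{34480}{49846 - 28 \sqrt{3}}}$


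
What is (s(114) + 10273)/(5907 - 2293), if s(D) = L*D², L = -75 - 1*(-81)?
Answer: 88249/3614 ≈ 24.419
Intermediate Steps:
L = 6 (L = -75 + 81 = 6)
s(D) = 6*D²
(s(114) + 10273)/(5907 - 2293) = (6*114² + 10273)/(5907 - 2293) = (6*12996 + 10273)/3614 = (77976 + 10273)*(1/3614) = 88249*(1/3614) = 88249/3614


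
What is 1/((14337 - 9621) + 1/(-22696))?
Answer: 22696/107034335 ≈ 0.00021204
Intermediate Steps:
1/((14337 - 9621) + 1/(-22696)) = 1/(4716 - 1/22696) = 1/(107034335/22696) = 22696/107034335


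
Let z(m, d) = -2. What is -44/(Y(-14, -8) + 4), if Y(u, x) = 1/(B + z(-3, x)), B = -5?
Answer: -308/27 ≈ -11.407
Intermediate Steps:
Y(u, x) = -⅐ (Y(u, x) = 1/(-5 - 2) = 1/(-7) = -⅐)
-44/(Y(-14, -8) + 4) = -44/(-⅐ + 4) = -44/27/7 = -44*7/27 = -308/27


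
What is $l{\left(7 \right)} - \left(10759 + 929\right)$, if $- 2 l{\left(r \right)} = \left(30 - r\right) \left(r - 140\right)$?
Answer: $- \frac{20317}{2} \approx -10159.0$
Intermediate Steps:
$l{\left(r \right)} = - \frac{\left(-140 + r\right) \left(30 - r\right)}{2}$ ($l{\left(r \right)} = - \frac{\left(30 - r\right) \left(r - 140\right)}{2} = - \frac{\left(30 - r\right) \left(-140 + r\right)}{2} = - \frac{\left(-140 + r\right) \left(30 - r\right)}{2}$)
$l{\left(7 \right)} - \left(10759 + 929\right) = \left(2100 + \frac{7^{2}}{2} - 595\right) - \left(10759 + 929\right) = \left(2100 + \frac{1}{2} \cdot 49 - 595\right) - 11688 = \left(2100 + \frac{49}{2} - 595\right) - 11688 = \frac{3059}{2} - 11688 = - \frac{20317}{2}$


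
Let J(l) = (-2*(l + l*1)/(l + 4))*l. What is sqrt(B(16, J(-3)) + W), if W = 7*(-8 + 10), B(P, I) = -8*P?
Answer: I*sqrt(114) ≈ 10.677*I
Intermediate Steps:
J(l) = -4*l**2/(4 + l) (J(l) = (-2*(l + l)/(4 + l))*l = (-2*2*l/(4 + l))*l = (-4*l/(4 + l))*l = -4*l**2/(4 + l))
W = 14 (W = 7*2 = 14)
sqrt(B(16, J(-3)) + W) = sqrt(-8*16 + 14) = sqrt(-128 + 14) = sqrt(-114) = I*sqrt(114)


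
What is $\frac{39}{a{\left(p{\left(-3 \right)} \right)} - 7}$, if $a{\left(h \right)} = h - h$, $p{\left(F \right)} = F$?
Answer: $- \frac{39}{7} \approx -5.5714$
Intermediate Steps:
$a{\left(h \right)} = 0$
$\frac{39}{a{\left(p{\left(-3 \right)} \right)} - 7} = \frac{39}{0 - 7} = \frac{39}{-7} = 39 \left(- \frac{1}{7}\right) = - \frac{39}{7}$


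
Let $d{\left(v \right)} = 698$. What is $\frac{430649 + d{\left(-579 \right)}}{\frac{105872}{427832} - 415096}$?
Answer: $- \frac{3295429459}{3171272250} \approx -1.0392$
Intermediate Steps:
$\frac{430649 + d{\left(-579 \right)}}{\frac{105872}{427832} - 415096} = \frac{430649 + 698}{\frac{105872}{427832} - 415096} = \frac{431347}{105872 \cdot \frac{1}{427832} - 415096} = \frac{431347}{\frac{13234}{53479} - 415096} = \frac{431347}{- \frac{22198905750}{53479}} = 431347 \left(- \frac{53479}{22198905750}\right) = - \frac{3295429459}{3171272250}$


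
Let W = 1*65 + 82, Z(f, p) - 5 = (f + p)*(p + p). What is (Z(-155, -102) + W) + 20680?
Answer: 73260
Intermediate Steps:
Z(f, p) = 5 + 2*p*(f + p) (Z(f, p) = 5 + (f + p)*(p + p) = 5 + (f + p)*(2*p) = 5 + 2*p*(f + p))
W = 147 (W = 65 + 82 = 147)
(Z(-155, -102) + W) + 20680 = ((5 + 2*(-102)² + 2*(-155)*(-102)) + 147) + 20680 = ((5 + 2*10404 + 31620) + 147) + 20680 = ((5 + 20808 + 31620) + 147) + 20680 = (52433 + 147) + 20680 = 52580 + 20680 = 73260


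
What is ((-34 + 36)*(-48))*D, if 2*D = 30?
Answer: -1440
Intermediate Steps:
D = 15 (D = (½)*30 = 15)
((-34 + 36)*(-48))*D = ((-34 + 36)*(-48))*15 = (2*(-48))*15 = -96*15 = -1440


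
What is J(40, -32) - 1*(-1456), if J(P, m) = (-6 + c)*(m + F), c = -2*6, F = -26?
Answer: 2500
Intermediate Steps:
c = -12
J(P, m) = 468 - 18*m (J(P, m) = (-6 - 12)*(m - 26) = -18*(-26 + m) = 468 - 18*m)
J(40, -32) - 1*(-1456) = (468 - 18*(-32)) - 1*(-1456) = (468 + 576) + 1456 = 1044 + 1456 = 2500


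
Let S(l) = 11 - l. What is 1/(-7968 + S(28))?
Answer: -1/7985 ≈ -0.00012523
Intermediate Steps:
1/(-7968 + S(28)) = 1/(-7968 + (11 - 1*28)) = 1/(-7968 + (11 - 28)) = 1/(-7968 - 17) = 1/(-7985) = -1/7985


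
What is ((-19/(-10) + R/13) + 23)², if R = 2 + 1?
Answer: 10673289/16900 ≈ 631.56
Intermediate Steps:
R = 3
((-19/(-10) + R/13) + 23)² = ((-19/(-10) + 3/13) + 23)² = ((-19*(-⅒) + 3*(1/13)) + 23)² = ((19/10 + 3/13) + 23)² = (277/130 + 23)² = (3267/130)² = 10673289/16900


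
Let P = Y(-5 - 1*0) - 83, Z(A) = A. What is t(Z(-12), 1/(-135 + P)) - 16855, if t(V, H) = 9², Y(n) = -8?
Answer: -16774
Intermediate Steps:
P = -91 (P = -8 - 83 = -91)
t(V, H) = 81
t(Z(-12), 1/(-135 + P)) - 16855 = 81 - 16855 = -16774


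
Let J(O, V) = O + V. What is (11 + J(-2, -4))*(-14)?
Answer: -70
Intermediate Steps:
(11 + J(-2, -4))*(-14) = (11 + (-2 - 4))*(-14) = (11 - 6)*(-14) = 5*(-14) = -70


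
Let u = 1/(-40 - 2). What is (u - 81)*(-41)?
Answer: 139523/42 ≈ 3322.0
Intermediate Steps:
u = -1/42 (u = 1/(-42) = -1/42 ≈ -0.023810)
(u - 81)*(-41) = (-1/42 - 81)*(-41) = -3403/42*(-41) = 139523/42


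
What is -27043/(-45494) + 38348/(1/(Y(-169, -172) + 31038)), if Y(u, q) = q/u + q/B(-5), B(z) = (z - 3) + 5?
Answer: 27505163599716001/23065458 ≈ 1.1925e+9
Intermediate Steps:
B(z) = 2 + z (B(z) = (-3 + z) + 5 = 2 + z)
Y(u, q) = -q/3 + q/u (Y(u, q) = q/u + q/(2 - 5) = q/u + q/(-3) = q/u + q*(-⅓) = q/u - q/3 = -q/3 + q/u)
-27043/(-45494) + 38348/(1/(Y(-169, -172) + 31038)) = -27043/(-45494) + 38348/(1/((-⅓*(-172) - 172/(-169)) + 31038)) = -27043*(-1/45494) + 38348/(1/((172/3 - 172*(-1/169)) + 31038)) = 27043/45494 + 38348/(1/((172/3 + 172/169) + 31038)) = 27043/45494 + 38348/(1/(29584/507 + 31038)) = 27043/45494 + 38348/(1/(15765850/507)) = 27043/45494 + 38348/(507/15765850) = 27043/45494 + 38348*(15765850/507) = 27043/45494 + 604588815800/507 = 27505163599716001/23065458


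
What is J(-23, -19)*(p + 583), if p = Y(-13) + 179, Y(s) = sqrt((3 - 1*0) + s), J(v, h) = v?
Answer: -17526 - 23*I*sqrt(10) ≈ -17526.0 - 72.732*I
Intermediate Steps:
Y(s) = sqrt(3 + s) (Y(s) = sqrt((3 + 0) + s) = sqrt(3 + s))
p = 179 + I*sqrt(10) (p = sqrt(3 - 13) + 179 = sqrt(-10) + 179 = I*sqrt(10) + 179 = 179 + I*sqrt(10) ≈ 179.0 + 3.1623*I)
J(-23, -19)*(p + 583) = -23*((179 + I*sqrt(10)) + 583) = -23*(762 + I*sqrt(10)) = -17526 - 23*I*sqrt(10)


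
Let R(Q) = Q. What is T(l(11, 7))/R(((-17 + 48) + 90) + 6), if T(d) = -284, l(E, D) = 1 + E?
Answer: -284/127 ≈ -2.2362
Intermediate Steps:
T(l(11, 7))/R(((-17 + 48) + 90) + 6) = -284/(((-17 + 48) + 90) + 6) = -284/((31 + 90) + 6) = -284/(121 + 6) = -284/127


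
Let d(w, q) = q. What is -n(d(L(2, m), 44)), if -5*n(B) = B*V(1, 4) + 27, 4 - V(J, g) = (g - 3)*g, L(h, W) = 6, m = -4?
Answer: 27/5 ≈ 5.4000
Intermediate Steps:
V(J, g) = 4 - g*(-3 + g) (V(J, g) = 4 - (g - 3)*g = 4 - (-3 + g)*g = 4 - g*(-3 + g))
n(B) = -27/5 (n(B) = -(B*(4 - 1*4² + 3*4) + 27)/5 = -(B*(4 - 1*16 + 12) + 27)/5 = -(B*(4 - 16 + 12) + 27)/5 = -(B*0 + 27)/5 = -(0 + 27)/5 = -⅕*27 = -27/5)
-n(d(L(2, m), 44)) = -1*(-27/5) = 27/5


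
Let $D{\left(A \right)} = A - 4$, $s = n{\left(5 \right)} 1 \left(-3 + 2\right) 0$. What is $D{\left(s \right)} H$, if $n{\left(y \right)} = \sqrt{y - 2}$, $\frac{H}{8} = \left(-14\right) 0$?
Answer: $0$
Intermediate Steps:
$H = 0$ ($H = 8 \left(\left(-14\right) 0\right) = 8 \cdot 0 = 0$)
$n{\left(y \right)} = \sqrt{-2 + y}$
$s = 0$ ($s = \sqrt{-2 + 5} \cdot 1 \left(-3 + 2\right) 0 = \sqrt{3} \cdot 1 \left(\left(-1\right) 0\right) = \sqrt{3} \cdot 0 = 0$)
$D{\left(A \right)} = -4 + A$
$D{\left(s \right)} H = \left(-4 + 0\right) 0 = \left(-4\right) 0 = 0$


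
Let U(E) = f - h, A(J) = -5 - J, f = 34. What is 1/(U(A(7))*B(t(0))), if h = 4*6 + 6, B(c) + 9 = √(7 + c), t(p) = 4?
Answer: -9/280 - √11/280 ≈ -0.043988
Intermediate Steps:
B(c) = -9 + √(7 + c)
h = 30 (h = 24 + 6 = 30)
U(E) = 4 (U(E) = 34 - 1*30 = 34 - 30 = 4)
1/(U(A(7))*B(t(0))) = 1/(4*(-9 + √(7 + 4))) = 1/(4*(-9 + √11)) = 1/(-36 + 4*√11)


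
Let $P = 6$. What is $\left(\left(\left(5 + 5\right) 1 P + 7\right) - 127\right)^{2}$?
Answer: $3600$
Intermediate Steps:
$\left(\left(\left(5 + 5\right) 1 P + 7\right) - 127\right)^{2} = \left(\left(\left(5 + 5\right) 1 \cdot 6 + 7\right) - 127\right)^{2} = \left(\left(10 \cdot 1 \cdot 6 + 7\right) - 127\right)^{2} = \left(\left(10 \cdot 6 + 7\right) - 127\right)^{2} = \left(\left(60 + 7\right) - 127\right)^{2} = \left(67 - 127\right)^{2} = \left(-60\right)^{2} = 3600$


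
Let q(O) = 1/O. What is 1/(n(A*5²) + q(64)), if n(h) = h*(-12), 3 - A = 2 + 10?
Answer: 64/172801 ≈ 0.00037037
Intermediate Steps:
A = -9 (A = 3 - (2 + 10) = 3 - 1*12 = 3 - 12 = -9)
n(h) = -12*h
1/(n(A*5²) + q(64)) = 1/(-(-108)*5² + 1/64) = 1/(-(-108)*25 + 1/64) = 1/(-12*(-225) + 1/64) = 1/(2700 + 1/64) = 1/(172801/64) = 64/172801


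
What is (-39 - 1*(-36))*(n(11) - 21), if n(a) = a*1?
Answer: 30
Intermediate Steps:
n(a) = a
(-39 - 1*(-36))*(n(11) - 21) = (-39 - 1*(-36))*(11 - 21) = (-39 + 36)*(-10) = -3*(-10) = 30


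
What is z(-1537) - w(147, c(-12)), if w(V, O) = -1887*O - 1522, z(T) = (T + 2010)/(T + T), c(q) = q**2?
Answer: 839970027/3074 ≈ 2.7325e+5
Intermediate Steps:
z(T) = (2010 + T)/(2*T) (z(T) = (2010 + T)/((2*T)) = (2010 + T)*(1/(2*T)) = (2010 + T)/(2*T))
w(V, O) = -1522 - 1887*O
z(-1537) - w(147, c(-12)) = (1/2)*(2010 - 1537)/(-1537) - (-1522 - 1887*(-12)**2) = (1/2)*(-1/1537)*473 - (-1522 - 1887*144) = -473/3074 - (-1522 - 271728) = -473/3074 - 1*(-273250) = -473/3074 + 273250 = 839970027/3074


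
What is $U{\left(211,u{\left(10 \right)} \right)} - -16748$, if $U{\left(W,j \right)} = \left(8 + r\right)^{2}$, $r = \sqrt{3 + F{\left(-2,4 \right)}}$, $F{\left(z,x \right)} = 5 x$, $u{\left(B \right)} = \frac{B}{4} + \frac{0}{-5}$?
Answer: $16835 + 16 \sqrt{23} \approx 16912.0$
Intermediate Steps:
$u{\left(B \right)} = \frac{B}{4}$ ($u{\left(B \right)} = B \frac{1}{4} + 0 \left(- \frac{1}{5}\right) = \frac{B}{4} + 0 = \frac{B}{4}$)
$r = \sqrt{23}$ ($r = \sqrt{3 + 5 \cdot 4} = \sqrt{3 + 20} = \sqrt{23} \approx 4.7958$)
$U{\left(W,j \right)} = \left(8 + \sqrt{23}\right)^{2}$
$U{\left(211,u{\left(10 \right)} \right)} - -16748 = \left(8 + \sqrt{23}\right)^{2} - -16748 = \left(8 + \sqrt{23}\right)^{2} + 16748 = 16748 + \left(8 + \sqrt{23}\right)^{2}$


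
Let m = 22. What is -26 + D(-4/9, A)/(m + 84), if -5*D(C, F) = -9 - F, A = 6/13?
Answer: -179017/6890 ≈ -25.982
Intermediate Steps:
A = 6/13 (A = 6*(1/13) = 6/13 ≈ 0.46154)
D(C, F) = 9/5 + F/5 (D(C, F) = -(-9 - F)/5 = 9/5 + F/5)
-26 + D(-4/9, A)/(m + 84) = -26 + (9/5 + (⅕)*(6/13))/(22 + 84) = -26 + (9/5 + 6/65)/106 = -26 + (1/106)*(123/65) = -26 + 123/6890 = -179017/6890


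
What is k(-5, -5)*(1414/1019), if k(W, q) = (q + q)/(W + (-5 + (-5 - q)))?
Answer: 1414/1019 ≈ 1.3876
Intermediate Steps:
k(W, q) = 2*q/(-10 + W - q) (k(W, q) = (2*q)/(W + (-10 - q)) = (2*q)/(-10 + W - q) = 2*q/(-10 + W - q))
k(-5, -5)*(1414/1019) = (-2*(-5)/(10 - 5 - 1*(-5)))*(1414/1019) = (-2*(-5)/(10 - 5 + 5))*(1414*(1/1019)) = -2*(-5)/10*(1414/1019) = -2*(-5)*⅒*(1414/1019) = 1*(1414/1019) = 1414/1019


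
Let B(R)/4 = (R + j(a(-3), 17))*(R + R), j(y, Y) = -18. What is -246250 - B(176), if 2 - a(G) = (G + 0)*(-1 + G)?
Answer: -468714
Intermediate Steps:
a(G) = 2 - G*(-1 + G) (a(G) = 2 - (G + 0)*(-1 + G) = 2 - G*(-1 + G))
B(R) = 8*R*(-18 + R) (B(R) = 4*((R - 18)*(R + R)) = 4*((-18 + R)*(2*R)) = 4*(2*R*(-18 + R)) = 8*R*(-18 + R))
-246250 - B(176) = -246250 - 8*176*(-18 + 176) = -246250 - 8*176*158 = -246250 - 1*222464 = -246250 - 222464 = -468714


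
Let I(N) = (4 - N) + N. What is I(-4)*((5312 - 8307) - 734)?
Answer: -14916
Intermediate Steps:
I(N) = 4
I(-4)*((5312 - 8307) - 734) = 4*((5312 - 8307) - 734) = 4*(-2995 - 734) = 4*(-3729) = -14916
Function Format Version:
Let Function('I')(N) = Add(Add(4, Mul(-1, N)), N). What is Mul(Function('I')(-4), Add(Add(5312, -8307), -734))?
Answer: -14916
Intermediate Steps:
Function('I')(N) = 4
Mul(Function('I')(-4), Add(Add(5312, -8307), -734)) = Mul(4, Add(Add(5312, -8307), -734)) = Mul(4, Add(-2995, -734)) = Mul(4, -3729) = -14916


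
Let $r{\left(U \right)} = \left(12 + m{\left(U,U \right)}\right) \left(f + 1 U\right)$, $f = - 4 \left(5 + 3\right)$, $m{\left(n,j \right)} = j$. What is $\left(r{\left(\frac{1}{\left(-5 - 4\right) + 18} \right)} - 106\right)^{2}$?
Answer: $\frac{1589537161}{6561} \approx 2.4227 \cdot 10^{5}$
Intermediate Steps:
$f = -32$ ($f = \left(-4\right) 8 = -32$)
$r{\left(U \right)} = \left(-32 + U\right) \left(12 + U\right)$ ($r{\left(U \right)} = \left(12 + U\right) \left(-32 + 1 U\right) = \left(12 + U\right) \left(-32 + U\right) = \left(-32 + U\right) \left(12 + U\right)$)
$\left(r{\left(\frac{1}{\left(-5 - 4\right) + 18} \right)} - 106\right)^{2} = \left(\left(-384 + \left(\frac{1}{\left(-5 - 4\right) + 18}\right)^{2} - \frac{20}{\left(-5 - 4\right) + 18}\right) - 106\right)^{2} = \left(\left(-384 + \left(\frac{1}{-9 + 18}\right)^{2} - \frac{20}{-9 + 18}\right) - 106\right)^{2} = \left(\left(-384 + \left(\frac{1}{9}\right)^{2} - \frac{20}{9}\right) - 106\right)^{2} = \left(\left(-384 + \frac{1}{81} - \frac{20}{9}\right) - 106\right)^{2} = \left(- \frac{31283}{81} - 106\right)^{2} = \left(- \frac{39869}{81}\right)^{2} = \frac{1589537161}{6561}$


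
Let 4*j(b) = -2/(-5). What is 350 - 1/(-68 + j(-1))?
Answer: 237660/679 ≈ 350.01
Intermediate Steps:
j(b) = ⅒ (j(b) = (-2/(-5))/4 = (-2*(-⅕))/4 = (¼)*(⅖) = ⅒)
350 - 1/(-68 + j(-1)) = 350 - 1/(-68 + ⅒) = 350 - 1/(-679/10) = 350 - 1*(-10/679) = 350 + 10/679 = 237660/679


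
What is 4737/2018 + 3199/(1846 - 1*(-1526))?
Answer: 11214373/3402348 ≈ 3.2961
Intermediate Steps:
4737/2018 + 3199/(1846 - 1*(-1526)) = 4737*(1/2018) + 3199/(1846 + 1526) = 4737/2018 + 3199/3372 = 11214373/3402348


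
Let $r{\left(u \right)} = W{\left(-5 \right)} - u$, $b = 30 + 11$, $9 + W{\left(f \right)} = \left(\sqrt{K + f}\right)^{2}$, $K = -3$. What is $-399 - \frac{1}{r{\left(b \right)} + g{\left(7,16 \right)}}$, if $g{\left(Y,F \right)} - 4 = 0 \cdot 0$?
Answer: $- \frac{21545}{54} \approx -398.98$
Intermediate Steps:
$W{\left(f \right)} = -12 + f$ ($W{\left(f \right)} = -9 + \left(\sqrt{-3 + f}\right)^{2} = -9 + \left(-3 + f\right) = -12 + f$)
$b = 41$
$g{\left(Y,F \right)} = 4$ ($g{\left(Y,F \right)} = 4 + 0 \cdot 0 = 4 + 0 = 4$)
$r{\left(u \right)} = -17 - u$ ($r{\left(u \right)} = \left(-12 - 5\right) - u = -17 - u$)
$-399 - \frac{1}{r{\left(b \right)} + g{\left(7,16 \right)}} = -399 - \frac{1}{\left(-17 - 41\right) + 4} = -399 - \frac{1}{-58 + 4} = -399 - \frac{1}{-54} = -399 - - \frac{1}{54} = -399 + \frac{1}{54} = - \frac{21545}{54}$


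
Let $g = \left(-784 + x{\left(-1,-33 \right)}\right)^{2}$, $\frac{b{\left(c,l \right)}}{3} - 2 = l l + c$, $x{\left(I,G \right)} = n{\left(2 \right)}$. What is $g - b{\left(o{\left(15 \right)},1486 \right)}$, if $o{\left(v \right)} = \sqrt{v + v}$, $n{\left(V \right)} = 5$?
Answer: $-6017753 - 3 \sqrt{30} \approx -6.0178 \cdot 10^{6}$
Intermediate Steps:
$x{\left(I,G \right)} = 5$
$o{\left(v \right)} = \sqrt{2} \sqrt{v}$ ($o{\left(v \right)} = \sqrt{2 v} = \sqrt{2} \sqrt{v}$)
$b{\left(c,l \right)} = 6 + 3 c + 3 l^{2}$ ($b{\left(c,l \right)} = 6 + 3 \left(l l + c\right) = 6 + 3 \left(l^{2} + c\right) = 6 + 3 \left(c + l^{2}\right) = 6 + \left(3 c + 3 l^{2}\right) = 6 + 3 c + 3 l^{2}$)
$g = 606841$ ($g = \left(-784 + 5\right)^{2} = \left(-779\right)^{2} = 606841$)
$g - b{\left(o{\left(15 \right)},1486 \right)} = 606841 - \left(6 + 3 \sqrt{2} \sqrt{15} + 3 \cdot 1486^{2}\right) = 606841 - \left(6 + 3 \sqrt{30} + 3 \cdot 2208196\right) = 606841 - \left(6 + 3 \sqrt{30} + 6624588\right) = 606841 - \left(6624594 + 3 \sqrt{30}\right) = -6017753 - 3 \sqrt{30}$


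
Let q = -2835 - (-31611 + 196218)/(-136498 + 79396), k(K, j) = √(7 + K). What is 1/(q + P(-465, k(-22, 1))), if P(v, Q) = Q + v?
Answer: -1194523038254/3938488028640901 - 362293156*I*√15/3938488028640901 ≈ -0.00030329 - 3.5627e-7*I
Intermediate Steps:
q = -53906521/19034 (q = -2835 - 164607/(-57102) = -2835 - 164607*(-1)/57102 = -2835 - 1*(-54869/19034) = -2835 + 54869/19034 = -53906521/19034 ≈ -2832.1)
1/(q + P(-465, k(-22, 1))) = 1/(-53906521/19034 + (√(7 - 22) - 465)) = 1/(-53906521/19034 + (√(-15) - 465)) = 1/(-53906521/19034 + (I*√15 - 465)) = 1/(-53906521/19034 + (-465 + I*√15)) = 1/(-62757331/19034 + I*√15)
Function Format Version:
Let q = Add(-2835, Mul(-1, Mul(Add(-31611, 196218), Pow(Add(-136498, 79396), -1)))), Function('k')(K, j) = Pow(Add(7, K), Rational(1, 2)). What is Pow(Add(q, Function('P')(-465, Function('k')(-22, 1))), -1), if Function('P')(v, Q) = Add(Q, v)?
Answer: Add(Rational(-1194523038254, 3938488028640901), Mul(Rational(-362293156, 3938488028640901), I, Pow(15, Rational(1, 2)))) ≈ Add(-0.00030329, Mul(-3.5627e-7, I))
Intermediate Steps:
q = Rational(-53906521, 19034) (q = Add(-2835, Mul(-1, Mul(164607, Pow(-57102, -1)))) = Add(-2835, Mul(-1, Mul(164607, Rational(-1, 57102)))) = Add(-2835, Mul(-1, Rational(-54869, 19034))) = Add(-2835, Rational(54869, 19034)) = Rational(-53906521, 19034) ≈ -2832.1)
Pow(Add(q, Function('P')(-465, Function('k')(-22, 1))), -1) = Pow(Add(Rational(-53906521, 19034), Add(Pow(Add(7, -22), Rational(1, 2)), -465)), -1) = Pow(Add(Rational(-53906521, 19034), Add(Pow(-15, Rational(1, 2)), -465)), -1) = Pow(Add(Rational(-53906521, 19034), Add(Mul(I, Pow(15, Rational(1, 2))), -465)), -1) = Pow(Add(Rational(-53906521, 19034), Add(-465, Mul(I, Pow(15, Rational(1, 2))))), -1) = Pow(Add(Rational(-62757331, 19034), Mul(I, Pow(15, Rational(1, 2)))), -1)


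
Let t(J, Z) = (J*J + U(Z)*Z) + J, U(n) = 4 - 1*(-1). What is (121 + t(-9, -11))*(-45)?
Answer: -6210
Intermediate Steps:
U(n) = 5 (U(n) = 4 + 1 = 5)
t(J, Z) = J + J**2 + 5*Z (t(J, Z) = (J*J + 5*Z) + J = (J**2 + 5*Z) + J = J + J**2 + 5*Z)
(121 + t(-9, -11))*(-45) = (121 + (-9 + (-9)**2 + 5*(-11)))*(-45) = (121 + (-9 + 81 - 55))*(-45) = (121 + 17)*(-45) = 138*(-45) = -6210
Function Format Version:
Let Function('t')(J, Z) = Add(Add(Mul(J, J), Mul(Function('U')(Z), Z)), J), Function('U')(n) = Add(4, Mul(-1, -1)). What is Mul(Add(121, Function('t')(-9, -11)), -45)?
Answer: -6210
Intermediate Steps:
Function('U')(n) = 5 (Function('U')(n) = Add(4, 1) = 5)
Function('t')(J, Z) = Add(J, Pow(J, 2), Mul(5, Z)) (Function('t')(J, Z) = Add(Add(Mul(J, J), Mul(5, Z)), J) = Add(Add(Pow(J, 2), Mul(5, Z)), J) = Add(J, Pow(J, 2), Mul(5, Z)))
Mul(Add(121, Function('t')(-9, -11)), -45) = Mul(Add(121, Add(-9, Pow(-9, 2), Mul(5, -11))), -45) = Mul(Add(121, Add(-9, 81, -55)), -45) = Mul(Add(121, 17), -45) = Mul(138, -45) = -6210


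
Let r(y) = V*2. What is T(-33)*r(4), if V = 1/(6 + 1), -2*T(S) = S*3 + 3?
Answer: 96/7 ≈ 13.714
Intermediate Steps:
T(S) = -3/2 - 3*S/2 (T(S) = -(S*3 + 3)/2 = -(3*S + 3)/2 = -(3 + 3*S)/2 = -3/2 - 3*S/2)
V = ⅐ (V = 1/7 = ⅐ ≈ 0.14286)
r(y) = 2/7 (r(y) = (⅐)*2 = 2/7)
T(-33)*r(4) = (-3/2 - 3/2*(-33))*(2/7) = (-3/2 + 99/2)*(2/7) = 48*(2/7) = 96/7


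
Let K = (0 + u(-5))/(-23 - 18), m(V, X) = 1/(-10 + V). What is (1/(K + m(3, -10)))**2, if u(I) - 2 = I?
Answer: 82369/400 ≈ 205.92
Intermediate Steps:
u(I) = 2 + I
K = 3/41 (K = (0 + (2 - 5))/(-23 - 18) = (0 - 3)/(-41) = -3*(-1/41) = 3/41 ≈ 0.073171)
(1/(K + m(3, -10)))**2 = (1/(3/41 + 1/(-10 + 3)))**2 = (1/(3/41 + 1/(-7)))**2 = (1/(3/41 - 1/7))**2 = (1/(-20/287))**2 = (-287/20)**2 = 82369/400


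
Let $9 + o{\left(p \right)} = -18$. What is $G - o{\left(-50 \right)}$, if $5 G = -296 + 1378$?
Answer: $\frac{1217}{5} \approx 243.4$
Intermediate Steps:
$o{\left(p \right)} = -27$ ($o{\left(p \right)} = -9 - 18 = -27$)
$G = \frac{1082}{5}$ ($G = \frac{-296 + 1378}{5} = \frac{1}{5} \cdot 1082 = \frac{1082}{5} \approx 216.4$)
$G - o{\left(-50 \right)} = \frac{1082}{5} - -27 = \frac{1082}{5} + 27 = \frac{1217}{5}$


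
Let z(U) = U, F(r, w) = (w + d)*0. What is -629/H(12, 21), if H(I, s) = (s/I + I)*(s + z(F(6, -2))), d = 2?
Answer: -2516/1155 ≈ -2.1784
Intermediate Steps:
F(r, w) = 0 (F(r, w) = (w + 2)*0 = (2 + w)*0 = 0)
H(I, s) = s*(I + s/I) (H(I, s) = (s/I + I)*(s + 0) = (I + s/I)*s = s*(I + s/I))
-629/H(12, 21) = -629*4/(7*(21 + 12**2)) = -629*4/(7*(21 + 144)) = -629/(21*(1/12)*165) = -629/1155/4 = -629*4/1155 = -2516/1155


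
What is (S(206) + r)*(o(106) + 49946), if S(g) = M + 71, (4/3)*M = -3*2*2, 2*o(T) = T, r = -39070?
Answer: -1950360992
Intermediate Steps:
o(T) = T/2
M = -9 (M = 3*(-3*2*2)/4 = 3*(-6*2)/4 = (¾)*(-12) = -9)
S(g) = 62 (S(g) = -9 + 71 = 62)
(S(206) + r)*(o(106) + 49946) = (62 - 39070)*((½)*106 + 49946) = -39008*(53 + 49946) = -39008*49999 = -1950360992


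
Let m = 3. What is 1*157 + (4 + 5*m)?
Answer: 176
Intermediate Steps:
1*157 + (4 + 5*m) = 1*157 + (4 + 5*3) = 157 + (4 + 15) = 157 + 19 = 176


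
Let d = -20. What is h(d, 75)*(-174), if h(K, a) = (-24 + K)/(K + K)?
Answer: -957/5 ≈ -191.40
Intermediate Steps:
h(K, a) = (-24 + K)/(2*K) (h(K, a) = (-24 + K)/((2*K)) = (-24 + K)*(1/(2*K)) = (-24 + K)/(2*K))
h(d, 75)*(-174) = ((½)*(-24 - 20)/(-20))*(-174) = ((½)*(-1/20)*(-44))*(-174) = (11/10)*(-174) = -957/5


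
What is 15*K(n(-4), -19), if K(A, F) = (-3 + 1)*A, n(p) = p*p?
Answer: -480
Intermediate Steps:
n(p) = p**2
K(A, F) = -2*A
15*K(n(-4), -19) = 15*(-2*(-4)**2) = 15*(-2*16) = 15*(-32) = -480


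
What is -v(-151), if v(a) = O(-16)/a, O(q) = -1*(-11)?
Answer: 11/151 ≈ 0.072848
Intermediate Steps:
O(q) = 11
v(a) = 11/a
-v(-151) = -11/(-151) = -11*(-1)/151 = -1*(-11/151) = 11/151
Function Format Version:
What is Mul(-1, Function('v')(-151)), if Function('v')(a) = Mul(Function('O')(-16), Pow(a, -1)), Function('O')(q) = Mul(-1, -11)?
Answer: Rational(11, 151) ≈ 0.072848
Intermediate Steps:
Function('O')(q) = 11
Function('v')(a) = Mul(11, Pow(a, -1))
Mul(-1, Function('v')(-151)) = Mul(-1, Mul(11, Pow(-151, -1))) = Mul(-1, Mul(11, Rational(-1, 151))) = Mul(-1, Rational(-11, 151)) = Rational(11, 151)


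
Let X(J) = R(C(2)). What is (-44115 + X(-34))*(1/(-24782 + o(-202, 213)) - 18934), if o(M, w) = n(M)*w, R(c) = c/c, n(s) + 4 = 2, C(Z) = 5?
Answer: 3341017911/4 ≈ 8.3525e+8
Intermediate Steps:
n(s) = -2 (n(s) = -4 + 2 = -2)
R(c) = 1
X(J) = 1
o(M, w) = -2*w
(-44115 + X(-34))*(1/(-24782 + o(-202, 213)) - 18934) = (-44115 + 1)*(1/(-24782 - 2*213) - 18934) = -44114*(1/(-24782 - 426) - 18934) = -44114*(1/(-25208) - 18934) = -44114*(-1/25208 - 18934) = -44114*(-477288273/25208) = 3341017911/4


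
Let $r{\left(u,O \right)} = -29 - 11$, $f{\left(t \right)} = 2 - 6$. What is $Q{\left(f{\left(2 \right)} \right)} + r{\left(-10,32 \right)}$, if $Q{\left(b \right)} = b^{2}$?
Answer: $-24$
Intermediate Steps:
$f{\left(t \right)} = -4$ ($f{\left(t \right)} = 2 - 6 = -4$)
$r{\left(u,O \right)} = -40$ ($r{\left(u,O \right)} = -29 - 11 = -40$)
$Q{\left(f{\left(2 \right)} \right)} + r{\left(-10,32 \right)} = \left(-4\right)^{2} - 40 = 16 - 40 = -24$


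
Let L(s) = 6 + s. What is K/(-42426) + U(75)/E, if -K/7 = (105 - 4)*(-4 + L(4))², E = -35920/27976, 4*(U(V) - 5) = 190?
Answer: -170551465/4233172 ≈ -40.289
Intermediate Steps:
U(V) = 105/2 (U(V) = 5 + (¼)*190 = 5 + 95/2 = 105/2)
E = -4490/3497 (E = -35920*1/27976 = -4490/3497 ≈ -1.2840)
K = -25452 (K = -7*(105 - 4)*(-4 + (6 + 4))² = -707*(-4 + 10)² = -707*6² = -707*36 = -7*3636 = -25452)
K/(-42426) + U(75)/E = -25452/(-42426) + 105/(2*(-4490/3497)) = -25452*(-1/42426) + (105/2)*(-3497/4490) = 1414/2357 - 73437/1796 = -170551465/4233172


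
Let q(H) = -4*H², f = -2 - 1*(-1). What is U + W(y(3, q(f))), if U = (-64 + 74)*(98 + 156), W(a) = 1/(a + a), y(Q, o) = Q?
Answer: 15241/6 ≈ 2540.2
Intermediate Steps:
f = -1 (f = -2 + 1 = -1)
W(a) = 1/(2*a)
U = 2540 (U = 10*254 = 2540)
U + W(y(3, q(f))) = 2540 + (½)/3 = 2540 + (½)*(⅓) = 2540 + ⅙ = 15241/6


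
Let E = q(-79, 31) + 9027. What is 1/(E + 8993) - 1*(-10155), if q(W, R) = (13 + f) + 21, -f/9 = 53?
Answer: 178494436/17577 ≈ 10155.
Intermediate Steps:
f = -477 (f = -9*53 = -477)
q(W, R) = -443 (q(W, R) = (13 - 477) + 21 = -464 + 21 = -443)
E = 8584 (E = -443 + 9027 = 8584)
1/(E + 8993) - 1*(-10155) = 1/(8584 + 8993) - 1*(-10155) = 1/17577 + 10155 = 178494436/17577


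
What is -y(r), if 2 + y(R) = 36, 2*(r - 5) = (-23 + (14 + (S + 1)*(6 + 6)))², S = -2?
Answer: -34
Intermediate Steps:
r = 451/2 (r = 5 + (-23 + (14 + (-2 + 1)*(6 + 6)))²/2 = 5 + (-23 + (14 - 1*12))²/2 = 5 + (-23 + (14 - 12))²/2 = 5 + (-23 + 2)²/2 = 5 + (½)*(-21)² = 5 + (½)*441 = 5 + 441/2 = 451/2 ≈ 225.50)
y(R) = 34 (y(R) = -2 + 36 = 34)
-y(r) = -1*34 = -34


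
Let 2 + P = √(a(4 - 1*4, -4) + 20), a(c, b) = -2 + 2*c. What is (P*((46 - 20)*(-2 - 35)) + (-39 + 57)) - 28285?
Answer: -26343 - 2886*√2 ≈ -30424.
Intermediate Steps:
P = -2 + 3*√2 (P = -2 + √((-2 + 2*(4 - 1*4)) + 20) = -2 + √((-2 + 2*(4 - 4)) + 20) = -2 + √((-2 + 2*0) + 20) = -2 + √((-2 + 0) + 20) = -2 + √(-2 + 20) = -2 + √18 = -2 + 3*√2 ≈ 2.2426)
(P*((46 - 20)*(-2 - 35)) + (-39 + 57)) - 28285 = ((-2 + 3*√2)*((46 - 20)*(-2 - 35)) + (-39 + 57)) - 28285 = ((-2 + 3*√2)*(26*(-37)) + 18) - 28285 = ((-2 + 3*√2)*(-962) + 18) - 28285 = ((1924 - 2886*√2) + 18) - 28285 = (1942 - 2886*√2) - 28285 = -26343 - 2886*√2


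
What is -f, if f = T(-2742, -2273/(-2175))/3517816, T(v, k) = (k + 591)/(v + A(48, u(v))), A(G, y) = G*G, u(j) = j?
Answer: 643849/1675623706200 ≈ 3.8424e-7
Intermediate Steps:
A(G, y) = G**2
T(v, k) = (591 + k)/(2304 + v) (T(v, k) = (k + 591)/(v + 48**2) = (591 + k)/(v + 2304) = (591 + k)/(2304 + v))
f = -643849/1675623706200 (f = ((591 - 2273/(-2175))/(2304 - 2742))/3517816 = ((591 - 2273*(-1/2175))/(-438))*(1/3517816) = -(591 + 2273/2175)/438*(1/3517816) = -1/438*1287698/2175*(1/3517816) = -643849/476325*1/3517816 = -643849/1675623706200 ≈ -3.8424e-7)
-f = -1*(-643849/1675623706200) = 643849/1675623706200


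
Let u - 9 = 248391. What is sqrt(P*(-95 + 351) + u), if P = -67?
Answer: 4*sqrt(14453) ≈ 480.88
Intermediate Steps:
u = 248400 (u = 9 + 248391 = 248400)
sqrt(P*(-95 + 351) + u) = sqrt(-67*(-95 + 351) + 248400) = sqrt(-67*256 + 248400) = sqrt(-17152 + 248400) = sqrt(231248) = 4*sqrt(14453)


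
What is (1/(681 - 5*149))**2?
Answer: 1/4096 ≈ 0.00024414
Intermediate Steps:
(1/(681 - 5*149))**2 = (1/(681 - 745))**2 = (1/(-64))**2 = (-1/64)**2 = 1/4096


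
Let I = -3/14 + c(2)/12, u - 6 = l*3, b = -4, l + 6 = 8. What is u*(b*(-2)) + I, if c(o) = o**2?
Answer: 4037/42 ≈ 96.119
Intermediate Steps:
l = 2 (l = -6 + 8 = 2)
u = 12 (u = 6 + 2*3 = 6 + 6 = 12)
I = 5/42 (I = -3/14 + 2**2/12 = -3*1/14 + 4*(1/12) = -3/14 + 1/3 = 5/42 ≈ 0.11905)
u*(b*(-2)) + I = 12*(-4*(-2)) + 5/42 = 12*8 + 5/42 = 96 + 5/42 = 4037/42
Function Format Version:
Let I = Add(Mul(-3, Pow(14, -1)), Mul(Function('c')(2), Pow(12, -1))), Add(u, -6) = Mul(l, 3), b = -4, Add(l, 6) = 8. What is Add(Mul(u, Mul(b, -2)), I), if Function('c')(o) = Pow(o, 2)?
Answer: Rational(4037, 42) ≈ 96.119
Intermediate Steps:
l = 2 (l = Add(-6, 8) = 2)
u = 12 (u = Add(6, Mul(2, 3)) = Add(6, 6) = 12)
I = Rational(5, 42) (I = Add(Mul(-3, Pow(14, -1)), Mul(Pow(2, 2), Pow(12, -1))) = Add(Mul(-3, Rational(1, 14)), Mul(4, Rational(1, 12))) = Add(Rational(-3, 14), Rational(1, 3)) = Rational(5, 42) ≈ 0.11905)
Add(Mul(u, Mul(b, -2)), I) = Add(Mul(12, Mul(-4, -2)), Rational(5, 42)) = Add(Mul(12, 8), Rational(5, 42)) = Add(96, Rational(5, 42)) = Rational(4037, 42)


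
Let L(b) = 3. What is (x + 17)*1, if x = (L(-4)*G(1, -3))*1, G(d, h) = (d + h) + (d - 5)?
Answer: -1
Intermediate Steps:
G(d, h) = -5 + h + 2*d (G(d, h) = (d + h) + (-5 + d) = -5 + h + 2*d)
x = -18 (x = (3*(-5 - 3 + 2*1))*1 = (3*(-5 - 3 + 2))*1 = (3*(-6))*1 = -18*1 = -18)
(x + 17)*1 = (-18 + 17)*1 = -1*1 = -1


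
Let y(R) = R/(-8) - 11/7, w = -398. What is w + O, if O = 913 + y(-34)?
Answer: 14495/28 ≈ 517.68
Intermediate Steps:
y(R) = -11/7 - R/8 (y(R) = R*(-1/8) - 11*1/7 = -R/8 - 11/7 = -11/7 - R/8)
O = 25639/28 (O = 913 + (-11/7 - 1/8*(-34)) = 913 + (-11/7 + 17/4) = 913 + 75/28 = 25639/28 ≈ 915.68)
w + O = -398 + 25639/28 = 14495/28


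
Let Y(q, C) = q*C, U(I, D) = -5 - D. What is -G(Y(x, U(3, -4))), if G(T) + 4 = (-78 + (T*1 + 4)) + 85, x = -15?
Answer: -22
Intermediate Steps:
Y(q, C) = C*q
G(T) = 7 + T (G(T) = -4 + ((-78 + (T*1 + 4)) + 85) = -4 + ((-78 + (T + 4)) + 85) = -4 + ((-78 + (4 + T)) + 85) = -4 + ((-74 + T) + 85) = -4 + (11 + T) = 7 + T)
-G(Y(x, U(3, -4))) = -(7 + (-5 - 1*(-4))*(-15)) = -(7 + (-5 + 4)*(-15)) = -(7 - 1*(-15)) = -(7 + 15) = -1*22 = -22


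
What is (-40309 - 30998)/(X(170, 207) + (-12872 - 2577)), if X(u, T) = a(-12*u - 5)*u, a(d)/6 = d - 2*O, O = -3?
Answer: 71307/2095229 ≈ 0.034033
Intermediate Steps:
a(d) = 36 + 6*d (a(d) = 6*(d - 2*(-3)) = 6*(d + 6) = 6*(6 + d) = 36 + 6*d)
X(u, T) = u*(6 - 72*u) (X(u, T) = (36 + 6*(-12*u - 5))*u = (36 + 6*(-5 - 12*u))*u = (36 + (-30 - 72*u))*u = (6 - 72*u)*u = u*(6 - 72*u))
(-40309 - 30998)/(X(170, 207) + (-12872 - 2577)) = (-40309 - 30998)/(6*170*(1 - 12*170) + (-12872 - 2577)) = -71307/(6*170*(1 - 2040) - 15449) = -71307/(6*170*(-2039) - 15449) = -71307/(-2079780 - 15449) = -71307/(-2095229) = -71307*(-1/2095229) = 71307/2095229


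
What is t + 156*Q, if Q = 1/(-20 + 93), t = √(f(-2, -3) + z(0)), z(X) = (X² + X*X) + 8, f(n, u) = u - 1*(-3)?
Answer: 156/73 + 2*√2 ≈ 4.9654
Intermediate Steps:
f(n, u) = 3 + u (f(n, u) = u + 3 = 3 + u)
z(X) = 8 + 2*X² (z(X) = (X² + X²) + 8 = 2*X² + 8 = 8 + 2*X²)
t = 2*√2 (t = √((3 - 3) + (8 + 2*0²)) = √(0 + (8 + 2*0)) = √(0 + (8 + 0)) = √(0 + 8) = √8 = 2*√2 ≈ 2.8284)
Q = 1/73 ≈ 0.013699
t + 156*Q = 2*√2 + 156*(1/73) = 2*√2 + 156/73 = 156/73 + 2*√2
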